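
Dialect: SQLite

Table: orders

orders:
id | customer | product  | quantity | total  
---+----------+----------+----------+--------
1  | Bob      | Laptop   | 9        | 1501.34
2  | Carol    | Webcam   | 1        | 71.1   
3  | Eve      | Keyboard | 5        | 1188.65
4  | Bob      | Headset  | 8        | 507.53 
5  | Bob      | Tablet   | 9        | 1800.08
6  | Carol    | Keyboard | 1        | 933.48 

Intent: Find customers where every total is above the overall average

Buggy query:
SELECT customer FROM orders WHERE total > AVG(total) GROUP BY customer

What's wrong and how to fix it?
Bug: WHERE evaluates per row before aggregation, so AVG() is unavailable

Fix: Compute the overall average in a scalar subquery and compare each group's MIN against it in HAVING

Corrected query:
SELECT customer FROM orders GROUP BY customer HAVING MIN(total) > (SELECT AVG(total) FROM orders)

Result:
customer
--------
Eve     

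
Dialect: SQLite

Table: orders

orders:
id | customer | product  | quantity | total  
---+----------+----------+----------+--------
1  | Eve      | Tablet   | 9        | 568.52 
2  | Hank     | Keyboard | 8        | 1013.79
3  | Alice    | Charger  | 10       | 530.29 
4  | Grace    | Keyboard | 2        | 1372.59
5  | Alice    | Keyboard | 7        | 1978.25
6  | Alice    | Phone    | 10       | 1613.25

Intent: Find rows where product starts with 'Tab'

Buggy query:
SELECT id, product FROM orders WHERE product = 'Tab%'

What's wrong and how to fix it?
Bug: '=' compares the literal string including the % character; pattern matching needs LIKE

Fix: Replace '=' with LIKE so 'Tab%' is treated as a pattern

Corrected query:
SELECT id, product FROM orders WHERE product LIKE 'Tab%'

Result:
id | product
---+--------
1  | Tablet 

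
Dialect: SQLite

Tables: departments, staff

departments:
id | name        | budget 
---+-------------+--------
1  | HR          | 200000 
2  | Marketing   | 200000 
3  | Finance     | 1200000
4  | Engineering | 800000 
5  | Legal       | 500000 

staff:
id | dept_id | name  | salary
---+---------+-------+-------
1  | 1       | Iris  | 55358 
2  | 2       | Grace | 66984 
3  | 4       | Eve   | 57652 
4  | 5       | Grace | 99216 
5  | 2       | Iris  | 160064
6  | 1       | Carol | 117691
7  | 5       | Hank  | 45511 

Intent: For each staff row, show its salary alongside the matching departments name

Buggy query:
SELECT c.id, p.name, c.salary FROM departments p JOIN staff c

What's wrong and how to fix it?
Bug: JOIN with no ON clause produces a cartesian product; every staff row pairs with every departments row

Fix: Add ON c.dept_id = p.id to the JOIN

Corrected query:
SELECT c.id, p.name, c.salary FROM departments p JOIN staff c ON c.dept_id = p.id

Result:
id | name        | salary
---+-------------+-------
1  | HR          | 55358 
2  | Marketing   | 66984 
3  | Engineering | 57652 
4  | Legal       | 99216 
5  | Marketing   | 160064
6  | HR          | 117691
7  | Legal       | 45511 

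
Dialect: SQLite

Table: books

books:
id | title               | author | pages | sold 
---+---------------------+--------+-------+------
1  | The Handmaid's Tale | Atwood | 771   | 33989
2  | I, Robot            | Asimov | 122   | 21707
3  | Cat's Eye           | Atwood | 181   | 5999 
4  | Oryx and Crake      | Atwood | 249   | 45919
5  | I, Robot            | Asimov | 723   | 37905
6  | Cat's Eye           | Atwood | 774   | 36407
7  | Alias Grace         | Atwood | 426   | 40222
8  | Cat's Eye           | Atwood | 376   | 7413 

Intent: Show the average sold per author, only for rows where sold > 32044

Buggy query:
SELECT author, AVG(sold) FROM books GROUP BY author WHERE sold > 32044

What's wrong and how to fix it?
Bug: Row-level WHERE must come before GROUP BY in the clause order

Fix: Place WHERE between FROM and GROUP BY

Corrected query:
SELECT author, AVG(sold) FROM books WHERE sold > 32044 GROUP BY author

Result:
author | AVG(sold)
-------+----------
Asimov | 37905    
Atwood | 39134.25 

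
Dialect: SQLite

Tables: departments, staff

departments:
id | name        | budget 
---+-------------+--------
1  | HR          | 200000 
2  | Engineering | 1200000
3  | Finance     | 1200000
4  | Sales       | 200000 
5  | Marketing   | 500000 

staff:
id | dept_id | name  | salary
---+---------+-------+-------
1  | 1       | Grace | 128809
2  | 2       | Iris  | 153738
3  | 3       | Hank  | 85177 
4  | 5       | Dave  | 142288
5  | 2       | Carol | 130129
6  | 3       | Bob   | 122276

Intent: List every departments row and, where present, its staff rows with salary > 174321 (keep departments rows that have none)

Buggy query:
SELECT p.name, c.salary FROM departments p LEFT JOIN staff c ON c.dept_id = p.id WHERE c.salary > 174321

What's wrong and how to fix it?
Bug: Filtering c.salary in WHERE discards the NULL rows produced by LEFT JOIN, turning it into an inner join

Fix: Put 'c.salary > 174321' in the JOIN's ON clause instead of WHERE

Corrected query:
SELECT p.name, c.salary FROM departments p LEFT JOIN staff c ON c.dept_id = p.id AND c.salary > 174321

Result:
name        | salary
------------+-------
HR          | NULL  
Engineering | NULL  
Finance     | NULL  
Sales       | NULL  
Marketing   | NULL  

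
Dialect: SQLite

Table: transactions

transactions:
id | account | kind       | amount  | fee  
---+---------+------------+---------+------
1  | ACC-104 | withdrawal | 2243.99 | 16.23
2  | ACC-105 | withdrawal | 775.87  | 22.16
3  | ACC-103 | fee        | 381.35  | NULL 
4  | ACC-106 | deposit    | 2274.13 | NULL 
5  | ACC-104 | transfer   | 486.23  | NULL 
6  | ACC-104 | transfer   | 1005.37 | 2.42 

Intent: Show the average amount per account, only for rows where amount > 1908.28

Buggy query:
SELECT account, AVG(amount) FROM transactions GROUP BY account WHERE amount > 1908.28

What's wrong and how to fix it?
Bug: Row-level WHERE must come before GROUP BY in the clause order

Fix: Place WHERE between FROM and GROUP BY

Corrected query:
SELECT account, AVG(amount) FROM transactions WHERE amount > 1908.28 GROUP BY account

Result:
account | AVG(amount)
--------+------------
ACC-104 | 2243.99    
ACC-106 | 2274.13    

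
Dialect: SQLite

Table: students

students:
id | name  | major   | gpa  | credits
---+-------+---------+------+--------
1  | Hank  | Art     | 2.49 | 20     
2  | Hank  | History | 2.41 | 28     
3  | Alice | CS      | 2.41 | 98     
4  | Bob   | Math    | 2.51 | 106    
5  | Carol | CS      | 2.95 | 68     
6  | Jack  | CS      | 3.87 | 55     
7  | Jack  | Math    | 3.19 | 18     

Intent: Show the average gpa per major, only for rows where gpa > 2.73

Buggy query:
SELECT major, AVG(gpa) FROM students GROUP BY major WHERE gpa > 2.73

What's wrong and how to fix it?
Bug: WHERE cannot follow GROUP BY

Fix: Move the WHERE clause before GROUP BY

Corrected query:
SELECT major, AVG(gpa) FROM students WHERE gpa > 2.73 GROUP BY major

Result:
major | AVG(gpa)
------+---------
CS    | 3.41    
Math  | 3.19    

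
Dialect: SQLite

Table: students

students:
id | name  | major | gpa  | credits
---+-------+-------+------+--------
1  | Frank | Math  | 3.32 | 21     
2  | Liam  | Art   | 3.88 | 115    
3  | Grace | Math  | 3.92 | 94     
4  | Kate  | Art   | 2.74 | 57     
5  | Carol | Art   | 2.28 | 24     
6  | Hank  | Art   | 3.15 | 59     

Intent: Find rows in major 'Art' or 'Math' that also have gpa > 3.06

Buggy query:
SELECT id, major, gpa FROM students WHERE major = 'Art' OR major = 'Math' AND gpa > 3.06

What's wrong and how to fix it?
Bug: AND binds tighter than OR, so this parses as major = 'Art' OR (major = 'Math' AND gpa > 3.06)

Fix: Group the OR with parentheses (or use IN), then AND the threshold

Corrected query:
SELECT id, major, gpa FROM students WHERE (major = 'Art' OR major = 'Math') AND gpa > 3.06

Result:
id | major | gpa 
---+-------+-----
1  | Math  | 3.32
2  | Art   | 3.88
3  | Math  | 3.92
6  | Art   | 3.15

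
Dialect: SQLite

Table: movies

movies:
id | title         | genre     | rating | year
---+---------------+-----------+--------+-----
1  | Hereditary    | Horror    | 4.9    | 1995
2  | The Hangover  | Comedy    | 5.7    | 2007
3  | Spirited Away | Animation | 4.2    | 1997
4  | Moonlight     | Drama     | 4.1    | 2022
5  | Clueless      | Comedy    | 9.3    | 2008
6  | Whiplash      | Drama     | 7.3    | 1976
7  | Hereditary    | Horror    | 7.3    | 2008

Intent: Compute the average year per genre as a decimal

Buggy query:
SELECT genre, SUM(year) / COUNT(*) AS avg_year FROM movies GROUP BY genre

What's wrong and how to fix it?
Bug: SUM(year) and COUNT(*) are both integers; the division truncates the fractional part

Fix: Multiply by 1.0 (or CAST to REAL) to force floating-point division

Corrected query:
SELECT genre, SUM(year) * 1.0 / COUNT(*) AS avg_year FROM movies GROUP BY genre

Result:
genre     | avg_year
----------+---------
Animation | 1997    
Comedy    | 2007.5  
Drama     | 1999    
Horror    | 2001.5  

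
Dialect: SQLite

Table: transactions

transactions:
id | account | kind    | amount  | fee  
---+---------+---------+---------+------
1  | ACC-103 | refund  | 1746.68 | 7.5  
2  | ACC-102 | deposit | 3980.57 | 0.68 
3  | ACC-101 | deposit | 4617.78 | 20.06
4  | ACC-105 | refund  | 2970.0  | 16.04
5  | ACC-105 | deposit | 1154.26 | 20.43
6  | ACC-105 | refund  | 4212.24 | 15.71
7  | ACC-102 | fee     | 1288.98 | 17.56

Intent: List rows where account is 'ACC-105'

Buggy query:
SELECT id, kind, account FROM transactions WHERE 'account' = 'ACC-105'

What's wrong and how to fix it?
Bug: Single quotes denote string literals in SQL; the column name is being compared as a constant string

Fix: Remove the quotes around the column name (or use double quotes for an identifier)

Corrected query:
SELECT id, kind, account FROM transactions WHERE account = 'ACC-105'

Result:
id | kind    | account
---+---------+--------
4  | refund  | ACC-105
5  | deposit | ACC-105
6  | refund  | ACC-105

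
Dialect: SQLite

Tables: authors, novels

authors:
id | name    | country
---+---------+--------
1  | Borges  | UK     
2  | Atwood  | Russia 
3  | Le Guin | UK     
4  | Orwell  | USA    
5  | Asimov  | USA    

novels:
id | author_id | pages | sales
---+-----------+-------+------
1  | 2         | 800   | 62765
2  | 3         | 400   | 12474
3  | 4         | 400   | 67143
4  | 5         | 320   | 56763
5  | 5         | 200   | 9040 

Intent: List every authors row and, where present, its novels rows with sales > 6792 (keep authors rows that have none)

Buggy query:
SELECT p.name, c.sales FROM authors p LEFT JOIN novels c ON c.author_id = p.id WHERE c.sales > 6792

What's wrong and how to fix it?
Bug: A WHERE condition on the right-hand table after LEFT JOIN drops unmatched parents

Fix: Move the right-table condition into the ON clause so unmatched parents are kept

Corrected query:
SELECT p.name, c.sales FROM authors p LEFT JOIN novels c ON c.author_id = p.id AND c.sales > 6792

Result:
name    | sales
--------+------
Borges  | NULL 
Atwood  | 62765
Le Guin | 12474
Orwell  | 67143
Asimov  | 9040 
Asimov  | 56763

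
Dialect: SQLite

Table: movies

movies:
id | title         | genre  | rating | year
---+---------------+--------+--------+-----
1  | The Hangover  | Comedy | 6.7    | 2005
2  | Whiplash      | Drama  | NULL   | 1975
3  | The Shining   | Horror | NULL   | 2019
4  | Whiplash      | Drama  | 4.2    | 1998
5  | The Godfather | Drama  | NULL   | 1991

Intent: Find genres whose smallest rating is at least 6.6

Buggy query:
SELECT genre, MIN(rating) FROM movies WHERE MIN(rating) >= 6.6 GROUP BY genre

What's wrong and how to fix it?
Bug: Aggregates like MIN are computed per group after WHERE runs

Fix: Use HAVING for the per-group MIN condition

Corrected query:
SELECT genre, MIN(rating) FROM movies GROUP BY genre HAVING MIN(rating) >= 6.6

Result:
genre  | MIN(rating)
-------+------------
Comedy | 6.7        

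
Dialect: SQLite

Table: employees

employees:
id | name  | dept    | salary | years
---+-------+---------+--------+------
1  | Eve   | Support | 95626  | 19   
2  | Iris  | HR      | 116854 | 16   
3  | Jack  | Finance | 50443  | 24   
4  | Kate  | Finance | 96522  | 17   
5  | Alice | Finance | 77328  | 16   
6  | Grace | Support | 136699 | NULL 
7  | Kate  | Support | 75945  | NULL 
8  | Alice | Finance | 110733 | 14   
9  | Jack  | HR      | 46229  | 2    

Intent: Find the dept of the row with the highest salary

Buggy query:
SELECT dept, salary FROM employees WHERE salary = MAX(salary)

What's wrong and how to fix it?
Bug: MAX(salary) is an aggregate and cannot be used directly in WHERE

Fix: Use a subquery: WHERE salary = (SELECT MAX(salary) FROM employees)

Corrected query:
SELECT dept, salary FROM employees WHERE salary = (SELECT MAX(salary) FROM employees)

Result:
dept    | salary
--------+-------
Support | 136699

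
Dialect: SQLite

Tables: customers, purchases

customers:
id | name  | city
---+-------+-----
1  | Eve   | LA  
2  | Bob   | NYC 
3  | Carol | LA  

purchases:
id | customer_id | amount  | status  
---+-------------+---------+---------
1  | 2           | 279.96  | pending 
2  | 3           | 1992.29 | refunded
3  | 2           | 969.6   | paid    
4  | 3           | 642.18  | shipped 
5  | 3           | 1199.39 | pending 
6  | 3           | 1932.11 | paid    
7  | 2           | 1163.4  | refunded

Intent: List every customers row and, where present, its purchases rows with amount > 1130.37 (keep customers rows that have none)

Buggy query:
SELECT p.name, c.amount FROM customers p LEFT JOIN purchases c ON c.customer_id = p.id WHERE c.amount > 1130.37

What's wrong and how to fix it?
Bug: A WHERE condition on the right-hand table after LEFT JOIN drops unmatched parents

Fix: Move the right-table condition into the ON clause so unmatched parents are kept

Corrected query:
SELECT p.name, c.amount FROM customers p LEFT JOIN purchases c ON c.customer_id = p.id AND c.amount > 1130.37

Result:
name  | amount 
------+--------
Eve   | NULL   
Bob   | 1163.4 
Carol | 1199.39
Carol | 1932.11
Carol | 1992.29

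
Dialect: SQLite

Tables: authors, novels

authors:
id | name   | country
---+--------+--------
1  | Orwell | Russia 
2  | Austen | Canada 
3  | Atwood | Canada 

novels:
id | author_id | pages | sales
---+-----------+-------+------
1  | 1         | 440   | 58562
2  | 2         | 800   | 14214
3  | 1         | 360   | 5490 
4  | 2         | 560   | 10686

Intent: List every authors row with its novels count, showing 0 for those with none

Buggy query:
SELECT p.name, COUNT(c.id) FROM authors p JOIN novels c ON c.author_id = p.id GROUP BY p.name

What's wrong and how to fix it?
Bug: INNER JOIN drops authors rows that have no matching novels rows

Fix: Use LEFT JOIN so parents without children still appear (COUNT(c.id) gives 0)

Corrected query:
SELECT p.name, COUNT(c.id) FROM authors p LEFT JOIN novels c ON c.author_id = p.id GROUP BY p.name

Result:
name   | COUNT(c.id)
-------+------------
Atwood | 0          
Austen | 2          
Orwell | 2          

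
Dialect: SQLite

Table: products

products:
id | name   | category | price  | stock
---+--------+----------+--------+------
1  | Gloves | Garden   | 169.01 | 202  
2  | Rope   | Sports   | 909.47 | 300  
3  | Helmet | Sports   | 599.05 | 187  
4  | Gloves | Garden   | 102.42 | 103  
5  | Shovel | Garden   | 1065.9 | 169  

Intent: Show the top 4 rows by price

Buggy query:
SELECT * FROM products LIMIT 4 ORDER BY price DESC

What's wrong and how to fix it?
Bug: ORDER BY cannot follow LIMIT; LIMIT is the final clause

Fix: Sort with ORDER BY, then apply LIMIT

Corrected query:
SELECT * FROM products ORDER BY price DESC LIMIT 4

Result:
id | name   | category | price  | stock
---+--------+----------+--------+------
5  | Shovel | Garden   | 1065.9 | 169  
2  | Rope   | Sports   | 909.47 | 300  
3  | Helmet | Sports   | 599.05 | 187  
1  | Gloves | Garden   | 169.01 | 202  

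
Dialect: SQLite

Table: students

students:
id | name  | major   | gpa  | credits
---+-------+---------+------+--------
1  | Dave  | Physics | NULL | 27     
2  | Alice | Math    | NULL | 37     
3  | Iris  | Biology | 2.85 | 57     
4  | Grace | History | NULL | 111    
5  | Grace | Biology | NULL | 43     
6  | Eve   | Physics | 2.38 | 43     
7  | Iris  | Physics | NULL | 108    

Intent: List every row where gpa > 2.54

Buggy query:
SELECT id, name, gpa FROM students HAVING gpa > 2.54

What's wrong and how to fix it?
Bug: HAVING filters the output of aggregation, but this query has no GROUP BY and no aggregate functions, so SQLite rejects it (HAVING clause on a non-aggregate query); the condition here is per row

Fix: Use WHERE for row-level filtering

Corrected query:
SELECT id, name, gpa FROM students WHERE gpa > 2.54

Result:
id | name | gpa 
---+------+-----
3  | Iris | 2.85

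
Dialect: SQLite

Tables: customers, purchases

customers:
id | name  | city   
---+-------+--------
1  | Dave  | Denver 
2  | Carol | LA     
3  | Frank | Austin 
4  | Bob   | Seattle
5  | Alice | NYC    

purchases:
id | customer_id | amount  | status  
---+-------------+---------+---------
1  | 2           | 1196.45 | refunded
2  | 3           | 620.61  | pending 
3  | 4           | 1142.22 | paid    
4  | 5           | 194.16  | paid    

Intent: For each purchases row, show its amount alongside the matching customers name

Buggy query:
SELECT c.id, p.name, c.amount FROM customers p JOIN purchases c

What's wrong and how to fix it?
Bug: Missing join condition: each purchases row is matched to all customers rows instead of just its own

Fix: Add ON c.customer_id = p.id to the JOIN

Corrected query:
SELECT c.id, p.name, c.amount FROM customers p JOIN purchases c ON c.customer_id = p.id

Result:
id | name  | amount 
---+-------+--------
1  | Carol | 1196.45
2  | Frank | 620.61 
3  | Bob   | 1142.22
4  | Alice | 194.16 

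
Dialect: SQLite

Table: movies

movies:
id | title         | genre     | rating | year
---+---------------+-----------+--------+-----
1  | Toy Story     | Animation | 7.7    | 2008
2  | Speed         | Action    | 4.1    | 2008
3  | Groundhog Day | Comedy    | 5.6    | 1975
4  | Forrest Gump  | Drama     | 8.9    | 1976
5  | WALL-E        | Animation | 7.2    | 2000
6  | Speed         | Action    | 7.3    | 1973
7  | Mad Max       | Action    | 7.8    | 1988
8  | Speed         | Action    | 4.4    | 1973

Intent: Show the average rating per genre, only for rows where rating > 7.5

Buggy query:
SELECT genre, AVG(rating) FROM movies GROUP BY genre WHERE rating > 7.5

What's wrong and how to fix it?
Bug: WHERE cannot follow GROUP BY

Fix: Place WHERE between FROM and GROUP BY

Corrected query:
SELECT genre, AVG(rating) FROM movies WHERE rating > 7.5 GROUP BY genre

Result:
genre     | AVG(rating)
----------+------------
Action    | 7.8        
Animation | 7.7        
Drama     | 8.9        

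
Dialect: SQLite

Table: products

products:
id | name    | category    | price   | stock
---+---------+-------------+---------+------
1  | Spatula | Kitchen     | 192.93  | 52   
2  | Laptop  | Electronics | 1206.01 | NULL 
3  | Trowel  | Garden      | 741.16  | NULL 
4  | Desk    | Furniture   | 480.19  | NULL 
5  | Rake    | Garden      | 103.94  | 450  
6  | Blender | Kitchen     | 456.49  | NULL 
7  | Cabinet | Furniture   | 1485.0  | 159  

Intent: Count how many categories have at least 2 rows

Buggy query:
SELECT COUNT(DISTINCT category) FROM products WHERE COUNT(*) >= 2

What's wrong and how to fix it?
Bug: COUNT(*) cannot appear in WHERE; the per-group count doesn't exist yet

Fix: Use a subquery that GROUPs and filters with HAVING, then count its rows

Corrected query:
SELECT COUNT(*) FROM (SELECT category FROM products GROUP BY category HAVING COUNT(*) >= 2)

Result:
COUNT(*)
--------
3       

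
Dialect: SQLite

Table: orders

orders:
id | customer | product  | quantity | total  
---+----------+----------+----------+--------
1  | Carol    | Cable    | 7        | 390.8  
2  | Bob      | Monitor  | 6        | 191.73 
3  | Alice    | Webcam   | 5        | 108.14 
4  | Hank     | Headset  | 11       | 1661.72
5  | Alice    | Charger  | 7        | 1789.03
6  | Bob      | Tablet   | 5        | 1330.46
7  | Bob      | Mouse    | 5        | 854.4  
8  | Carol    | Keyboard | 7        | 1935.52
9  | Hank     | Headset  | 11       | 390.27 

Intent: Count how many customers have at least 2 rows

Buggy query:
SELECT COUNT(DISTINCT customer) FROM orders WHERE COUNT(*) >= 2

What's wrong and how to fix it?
Bug: WHERE filters individual rows, not groups, so a group-level COUNT is invalid there

Fix: Use a subquery that GROUPs and filters with HAVING, then count its rows

Corrected query:
SELECT COUNT(*) FROM (SELECT customer FROM orders GROUP BY customer HAVING COUNT(*) >= 2)

Result:
COUNT(*)
--------
4       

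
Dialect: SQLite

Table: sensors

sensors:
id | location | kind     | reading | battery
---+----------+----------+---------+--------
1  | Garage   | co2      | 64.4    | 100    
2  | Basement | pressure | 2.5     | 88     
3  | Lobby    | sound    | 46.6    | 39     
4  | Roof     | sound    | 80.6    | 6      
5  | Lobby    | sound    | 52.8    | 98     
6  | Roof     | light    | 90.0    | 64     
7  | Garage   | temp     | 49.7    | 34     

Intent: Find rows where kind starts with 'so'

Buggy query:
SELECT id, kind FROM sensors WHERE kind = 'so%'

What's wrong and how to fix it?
Bug: '=' compares the literal string including the % character; pattern matching needs LIKE

Fix: Replace '=' with LIKE so 'so%' is treated as a pattern

Corrected query:
SELECT id, kind FROM sensors WHERE kind LIKE 'so%'

Result:
id | kind 
---+------
3  | sound
4  | sound
5  | sound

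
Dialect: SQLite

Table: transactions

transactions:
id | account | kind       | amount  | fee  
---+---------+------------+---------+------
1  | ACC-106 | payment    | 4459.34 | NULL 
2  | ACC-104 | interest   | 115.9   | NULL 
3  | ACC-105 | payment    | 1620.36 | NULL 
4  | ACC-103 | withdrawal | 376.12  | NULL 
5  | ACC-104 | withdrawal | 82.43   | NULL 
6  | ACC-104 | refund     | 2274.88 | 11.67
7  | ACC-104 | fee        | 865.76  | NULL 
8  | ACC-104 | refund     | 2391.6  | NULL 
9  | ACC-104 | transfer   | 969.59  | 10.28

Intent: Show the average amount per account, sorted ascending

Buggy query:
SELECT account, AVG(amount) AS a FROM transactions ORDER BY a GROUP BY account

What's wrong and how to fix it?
Bug: GROUP BY must precede ORDER BY

Fix: Reorder: SELECT … FROM … GROUP BY … ORDER BY …

Corrected query:
SELECT account, AVG(amount) AS a FROM transactions GROUP BY account ORDER BY a

Result:
account | a          
--------+------------
ACC-103 | 376.12     
ACC-104 | 1116.693333
ACC-105 | 1620.36    
ACC-106 | 4459.34    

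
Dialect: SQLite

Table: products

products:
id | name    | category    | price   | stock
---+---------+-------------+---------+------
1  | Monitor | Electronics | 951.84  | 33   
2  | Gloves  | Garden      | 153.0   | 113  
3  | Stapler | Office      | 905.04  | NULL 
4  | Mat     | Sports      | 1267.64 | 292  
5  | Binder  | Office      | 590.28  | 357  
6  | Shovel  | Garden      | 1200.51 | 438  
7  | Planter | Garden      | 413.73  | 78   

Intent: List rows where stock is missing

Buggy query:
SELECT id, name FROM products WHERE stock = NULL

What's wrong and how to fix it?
Bug: Comparing to NULL with '=' never matches; NULL = NULL is unknown, not true

Fix: Replace '= NULL' with 'IS NULL'

Corrected query:
SELECT id, name FROM products WHERE stock IS NULL

Result:
id | name   
---+--------
3  | Stapler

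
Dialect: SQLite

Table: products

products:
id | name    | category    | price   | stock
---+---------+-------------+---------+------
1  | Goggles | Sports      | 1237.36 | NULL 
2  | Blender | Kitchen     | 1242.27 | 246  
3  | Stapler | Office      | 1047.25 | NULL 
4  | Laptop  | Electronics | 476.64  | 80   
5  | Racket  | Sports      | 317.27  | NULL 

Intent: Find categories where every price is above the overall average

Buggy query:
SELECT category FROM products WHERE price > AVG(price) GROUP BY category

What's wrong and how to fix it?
Bug: AVG() is an aggregate; it can't sit directly in WHERE

Fix: Compute the overall average in a scalar subquery and compare each group's MIN against it in HAVING

Corrected query:
SELECT category FROM products GROUP BY category HAVING MIN(price) > (SELECT AVG(price) FROM products)

Result:
category
--------
Kitchen 
Office  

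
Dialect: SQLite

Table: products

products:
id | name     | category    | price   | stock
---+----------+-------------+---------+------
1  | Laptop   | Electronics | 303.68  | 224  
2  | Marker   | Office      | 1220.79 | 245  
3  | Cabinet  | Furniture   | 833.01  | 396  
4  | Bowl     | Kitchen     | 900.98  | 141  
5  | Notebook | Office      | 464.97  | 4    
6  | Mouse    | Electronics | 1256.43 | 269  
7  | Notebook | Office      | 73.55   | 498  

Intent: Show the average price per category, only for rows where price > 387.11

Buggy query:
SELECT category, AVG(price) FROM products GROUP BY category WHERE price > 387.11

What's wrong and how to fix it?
Bug: WHERE cannot follow GROUP BY

Fix: Move the WHERE clause before GROUP BY

Corrected query:
SELECT category, AVG(price) FROM products WHERE price > 387.11 GROUP BY category

Result:
category    | AVG(price)
------------+-----------
Electronics | 1256.43   
Furniture   | 833.01    
Kitchen     | 900.98    
Office      | 842.88    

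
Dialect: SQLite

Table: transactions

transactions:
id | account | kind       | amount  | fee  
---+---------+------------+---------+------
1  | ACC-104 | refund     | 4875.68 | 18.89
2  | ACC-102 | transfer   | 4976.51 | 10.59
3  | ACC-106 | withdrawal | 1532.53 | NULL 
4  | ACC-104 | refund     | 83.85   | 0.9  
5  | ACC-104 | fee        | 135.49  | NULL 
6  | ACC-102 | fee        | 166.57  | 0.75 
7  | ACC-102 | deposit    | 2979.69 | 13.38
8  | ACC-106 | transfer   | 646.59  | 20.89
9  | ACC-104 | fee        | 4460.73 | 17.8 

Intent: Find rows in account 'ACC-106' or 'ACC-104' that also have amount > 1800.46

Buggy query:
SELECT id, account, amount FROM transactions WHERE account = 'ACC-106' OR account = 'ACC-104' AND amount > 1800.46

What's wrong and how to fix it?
Bug: Without parentheses, AND is evaluated before OR, so the amount filter only applies to the 'ACC-104' branch

Fix: Group the OR with parentheses (or use IN), then AND the threshold

Corrected query:
SELECT id, account, amount FROM transactions WHERE (account = 'ACC-106' OR account = 'ACC-104') AND amount > 1800.46

Result:
id | account | amount 
---+---------+--------
1  | ACC-104 | 4875.68
9  | ACC-104 | 4460.73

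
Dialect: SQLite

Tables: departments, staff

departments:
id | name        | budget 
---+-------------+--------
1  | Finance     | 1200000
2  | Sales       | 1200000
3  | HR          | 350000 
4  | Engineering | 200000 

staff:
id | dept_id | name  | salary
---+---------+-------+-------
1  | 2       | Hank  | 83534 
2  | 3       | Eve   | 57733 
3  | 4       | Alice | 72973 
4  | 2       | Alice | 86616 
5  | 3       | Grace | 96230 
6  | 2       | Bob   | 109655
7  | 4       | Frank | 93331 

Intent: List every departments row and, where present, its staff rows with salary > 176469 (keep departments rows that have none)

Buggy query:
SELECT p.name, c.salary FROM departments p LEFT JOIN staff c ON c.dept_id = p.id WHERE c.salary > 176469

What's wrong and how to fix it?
Bug: Filtering c.salary in WHERE discards the NULL rows produced by LEFT JOIN, turning it into an inner join

Fix: Move the right-table condition into the ON clause so unmatched parents are kept

Corrected query:
SELECT p.name, c.salary FROM departments p LEFT JOIN staff c ON c.dept_id = p.id AND c.salary > 176469

Result:
name        | salary
------------+-------
Finance     | NULL  
Sales       | NULL  
HR          | NULL  
Engineering | NULL  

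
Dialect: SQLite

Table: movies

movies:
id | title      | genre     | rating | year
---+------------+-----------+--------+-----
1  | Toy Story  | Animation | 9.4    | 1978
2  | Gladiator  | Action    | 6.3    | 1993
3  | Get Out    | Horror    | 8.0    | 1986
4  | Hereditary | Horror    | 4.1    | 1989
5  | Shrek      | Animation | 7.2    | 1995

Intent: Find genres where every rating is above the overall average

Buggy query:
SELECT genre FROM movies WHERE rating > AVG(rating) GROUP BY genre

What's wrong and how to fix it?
Bug: AVG() is an aggregate; it can't sit directly in WHERE

Fix: Use a subquery for AVG and a HAVING MIN(...) filter so the condition holds for every row in the group

Corrected query:
SELECT genre FROM movies GROUP BY genre HAVING MIN(rating) > (SELECT AVG(rating) FROM movies)

Result:
genre    
---------
Animation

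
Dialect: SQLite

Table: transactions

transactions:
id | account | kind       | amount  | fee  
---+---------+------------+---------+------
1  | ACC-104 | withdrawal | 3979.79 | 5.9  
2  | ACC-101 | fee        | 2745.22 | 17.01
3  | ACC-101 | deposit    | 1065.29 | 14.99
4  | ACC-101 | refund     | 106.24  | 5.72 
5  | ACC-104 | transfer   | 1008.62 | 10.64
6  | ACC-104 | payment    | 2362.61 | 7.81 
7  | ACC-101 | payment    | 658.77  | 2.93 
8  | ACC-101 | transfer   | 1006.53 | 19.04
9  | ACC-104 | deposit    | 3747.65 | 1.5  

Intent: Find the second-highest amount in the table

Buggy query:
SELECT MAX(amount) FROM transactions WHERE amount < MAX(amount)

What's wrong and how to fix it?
Bug: MAX(amount) on the right of the comparison is an aggregate-in-WHERE error

Fix: Put the inner MAX in a scalar subquery

Corrected query:
SELECT MAX(amount) FROM transactions WHERE amount < (SELECT MAX(amount) FROM transactions)

Result:
MAX(amount)
-----------
3747.65    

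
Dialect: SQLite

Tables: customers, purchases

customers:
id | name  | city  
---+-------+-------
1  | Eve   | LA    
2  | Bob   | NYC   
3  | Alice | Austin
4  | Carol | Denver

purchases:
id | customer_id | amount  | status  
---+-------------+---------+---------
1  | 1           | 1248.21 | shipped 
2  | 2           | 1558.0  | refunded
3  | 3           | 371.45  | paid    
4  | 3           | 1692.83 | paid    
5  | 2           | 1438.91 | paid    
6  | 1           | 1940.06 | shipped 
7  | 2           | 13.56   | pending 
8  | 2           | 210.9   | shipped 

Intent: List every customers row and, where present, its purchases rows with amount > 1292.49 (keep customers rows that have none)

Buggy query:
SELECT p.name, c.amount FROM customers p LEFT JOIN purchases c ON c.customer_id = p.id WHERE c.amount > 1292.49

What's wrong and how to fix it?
Bug: Filtering c.amount in WHERE discards the NULL rows produced by LEFT JOIN, turning it into an inner join

Fix: Put 'c.amount > 1292.49' in the JOIN's ON clause instead of WHERE

Corrected query:
SELECT p.name, c.amount FROM customers p LEFT JOIN purchases c ON c.customer_id = p.id AND c.amount > 1292.49

Result:
name  | amount 
------+--------
Eve   | 1940.06
Bob   | 1438.91
Bob   | 1558   
Alice | 1692.83
Carol | NULL   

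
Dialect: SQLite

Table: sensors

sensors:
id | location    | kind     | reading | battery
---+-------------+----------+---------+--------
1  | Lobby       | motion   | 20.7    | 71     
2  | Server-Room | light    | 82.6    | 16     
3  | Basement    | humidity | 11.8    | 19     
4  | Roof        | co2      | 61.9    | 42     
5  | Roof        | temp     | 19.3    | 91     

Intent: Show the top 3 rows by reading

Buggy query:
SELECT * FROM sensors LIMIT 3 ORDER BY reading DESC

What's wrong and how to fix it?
Bug: ORDER BY cannot follow LIMIT; LIMIT is the final clause

Fix: Sort with ORDER BY, then apply LIMIT

Corrected query:
SELECT * FROM sensors ORDER BY reading DESC LIMIT 3

Result:
id | location    | kind   | reading | battery
---+-------------+--------+---------+--------
2  | Server-Room | light  | 82.6    | 16     
4  | Roof        | co2    | 61.9    | 42     
1  | Lobby       | motion | 20.7    | 71     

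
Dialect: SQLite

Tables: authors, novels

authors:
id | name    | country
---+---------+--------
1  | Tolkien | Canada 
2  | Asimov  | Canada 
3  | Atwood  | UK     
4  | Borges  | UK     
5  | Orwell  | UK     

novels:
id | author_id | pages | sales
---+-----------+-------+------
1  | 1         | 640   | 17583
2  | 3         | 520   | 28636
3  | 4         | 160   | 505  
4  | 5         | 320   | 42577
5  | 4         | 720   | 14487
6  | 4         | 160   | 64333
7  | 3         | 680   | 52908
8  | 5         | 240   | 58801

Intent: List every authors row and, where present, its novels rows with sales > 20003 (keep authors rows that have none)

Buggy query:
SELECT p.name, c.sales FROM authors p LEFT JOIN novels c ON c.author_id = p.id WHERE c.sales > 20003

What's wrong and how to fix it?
Bug: A WHERE condition on the right-hand table after LEFT JOIN drops unmatched parents

Fix: Put 'c.sales > 20003' in the JOIN's ON clause instead of WHERE

Corrected query:
SELECT p.name, c.sales FROM authors p LEFT JOIN novels c ON c.author_id = p.id AND c.sales > 20003

Result:
name    | sales
--------+------
Tolkien | NULL 
Asimov  | NULL 
Atwood  | 28636
Atwood  | 52908
Borges  | 64333
Orwell  | 42577
Orwell  | 58801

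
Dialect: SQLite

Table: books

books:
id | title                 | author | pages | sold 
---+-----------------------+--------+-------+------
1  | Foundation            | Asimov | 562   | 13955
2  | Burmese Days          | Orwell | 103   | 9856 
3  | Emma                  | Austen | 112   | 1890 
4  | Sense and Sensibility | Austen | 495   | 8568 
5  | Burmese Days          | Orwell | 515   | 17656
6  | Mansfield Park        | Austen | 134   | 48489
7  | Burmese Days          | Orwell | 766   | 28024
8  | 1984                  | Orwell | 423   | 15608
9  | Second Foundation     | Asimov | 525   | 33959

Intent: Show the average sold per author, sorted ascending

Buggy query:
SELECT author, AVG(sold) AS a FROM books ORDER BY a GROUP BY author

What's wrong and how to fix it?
Bug: GROUP BY must precede ORDER BY

Fix: Move ORDER BY to the end, after GROUP BY

Corrected query:
SELECT author, AVG(sold) AS a FROM books GROUP BY author ORDER BY a

Result:
author | a    
-------+------
Orwell | 17786
Austen | 19649
Asimov | 23957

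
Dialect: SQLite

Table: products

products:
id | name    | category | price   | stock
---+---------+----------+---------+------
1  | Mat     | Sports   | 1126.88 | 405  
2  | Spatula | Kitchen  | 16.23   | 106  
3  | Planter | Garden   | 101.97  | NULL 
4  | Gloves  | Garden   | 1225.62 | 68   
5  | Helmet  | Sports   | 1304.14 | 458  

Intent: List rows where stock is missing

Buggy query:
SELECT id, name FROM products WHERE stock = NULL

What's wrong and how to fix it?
Bug: Comparing to NULL with '=' never matches; NULL = NULL is unknown, not true

Fix: Replace '= NULL' with 'IS NULL'

Corrected query:
SELECT id, name FROM products WHERE stock IS NULL

Result:
id | name   
---+--------
3  | Planter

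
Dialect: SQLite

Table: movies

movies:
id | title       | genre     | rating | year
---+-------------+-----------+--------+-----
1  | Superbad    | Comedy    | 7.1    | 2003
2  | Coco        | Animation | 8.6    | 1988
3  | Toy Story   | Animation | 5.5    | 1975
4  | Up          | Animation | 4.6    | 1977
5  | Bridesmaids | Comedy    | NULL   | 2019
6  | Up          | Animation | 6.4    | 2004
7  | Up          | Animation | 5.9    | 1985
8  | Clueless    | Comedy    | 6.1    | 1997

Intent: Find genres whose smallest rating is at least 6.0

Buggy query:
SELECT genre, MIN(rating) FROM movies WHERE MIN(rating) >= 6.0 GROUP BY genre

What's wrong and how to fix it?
Bug: MIN() in WHERE is a misuse of aggregate

Fix: Replace WHERE with HAVING after the GROUP BY

Corrected query:
SELECT genre, MIN(rating) FROM movies GROUP BY genre HAVING MIN(rating) >= 6.0

Result:
genre  | MIN(rating)
-------+------------
Comedy | 6.1        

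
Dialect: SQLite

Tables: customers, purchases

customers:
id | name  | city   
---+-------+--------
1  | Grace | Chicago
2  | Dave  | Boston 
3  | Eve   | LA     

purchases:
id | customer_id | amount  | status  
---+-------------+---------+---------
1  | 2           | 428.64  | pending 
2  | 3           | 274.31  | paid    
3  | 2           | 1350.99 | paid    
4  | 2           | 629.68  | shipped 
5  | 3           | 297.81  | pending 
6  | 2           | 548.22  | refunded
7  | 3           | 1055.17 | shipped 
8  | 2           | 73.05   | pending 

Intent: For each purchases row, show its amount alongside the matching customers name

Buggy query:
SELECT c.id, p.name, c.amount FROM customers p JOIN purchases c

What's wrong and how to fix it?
Bug: Missing join condition: each purchases row is matched to all customers rows instead of just its own

Fix: Specify the join condition linking the foreign key to the parent id

Corrected query:
SELECT c.id, p.name, c.amount FROM customers p JOIN purchases c ON c.customer_id = p.id

Result:
id | name | amount 
---+------+--------
1  | Dave | 428.64 
2  | Eve  | 274.31 
3  | Dave | 1350.99
4  | Dave | 629.68 
5  | Eve  | 297.81 
6  | Dave | 548.22 
7  | Eve  | 1055.17
8  | Dave | 73.05  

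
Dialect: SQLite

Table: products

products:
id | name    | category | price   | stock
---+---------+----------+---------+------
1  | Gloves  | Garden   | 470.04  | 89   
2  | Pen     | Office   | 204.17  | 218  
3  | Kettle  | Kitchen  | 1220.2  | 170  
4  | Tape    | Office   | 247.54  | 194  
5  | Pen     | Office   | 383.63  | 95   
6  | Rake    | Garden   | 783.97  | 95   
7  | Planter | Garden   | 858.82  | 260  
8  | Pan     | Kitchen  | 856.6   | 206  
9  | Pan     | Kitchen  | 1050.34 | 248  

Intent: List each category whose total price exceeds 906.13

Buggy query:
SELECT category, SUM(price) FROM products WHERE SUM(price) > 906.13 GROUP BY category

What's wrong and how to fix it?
Bug: WHERE runs before GROUP BY, so aggregates aren't available there

Fix: Move the aggregate condition to a HAVING clause

Corrected query:
SELECT category, SUM(price) FROM products GROUP BY category HAVING SUM(price) > 906.13

Result:
category | SUM(price)
---------+-----------
Garden   | 2112.83   
Kitchen  | 3127.14   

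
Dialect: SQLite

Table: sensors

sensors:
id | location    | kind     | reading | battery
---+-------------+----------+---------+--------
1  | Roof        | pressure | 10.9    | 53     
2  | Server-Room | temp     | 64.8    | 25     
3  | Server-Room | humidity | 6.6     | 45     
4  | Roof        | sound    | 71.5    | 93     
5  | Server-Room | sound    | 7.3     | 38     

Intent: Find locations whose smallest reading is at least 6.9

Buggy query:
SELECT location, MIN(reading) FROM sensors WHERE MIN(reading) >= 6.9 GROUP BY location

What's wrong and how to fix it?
Bug: MIN() in WHERE is a misuse of aggregate

Fix: Replace WHERE with HAVING after the GROUP BY

Corrected query:
SELECT location, MIN(reading) FROM sensors GROUP BY location HAVING MIN(reading) >= 6.9

Result:
location | MIN(reading)
---------+-------------
Roof     | 10.9        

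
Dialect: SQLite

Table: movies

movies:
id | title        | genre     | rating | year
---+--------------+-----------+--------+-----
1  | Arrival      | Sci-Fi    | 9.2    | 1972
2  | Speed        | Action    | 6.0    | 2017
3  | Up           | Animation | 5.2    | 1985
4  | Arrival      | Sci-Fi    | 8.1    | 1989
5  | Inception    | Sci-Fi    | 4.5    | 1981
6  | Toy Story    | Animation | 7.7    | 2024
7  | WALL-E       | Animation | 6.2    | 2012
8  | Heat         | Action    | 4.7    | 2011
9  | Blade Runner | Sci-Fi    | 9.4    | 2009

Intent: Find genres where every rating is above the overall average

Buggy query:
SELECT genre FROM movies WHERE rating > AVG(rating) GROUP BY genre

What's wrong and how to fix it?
Bug: AVG() is an aggregate; it can't sit directly in WHERE

Fix: Compute the overall average in a scalar subquery and compare each group's MIN against it in HAVING

Corrected query:
SELECT genre FROM movies GROUP BY genre HAVING MIN(rating) > (SELECT AVG(rating) FROM movies)

Result:
(no rows)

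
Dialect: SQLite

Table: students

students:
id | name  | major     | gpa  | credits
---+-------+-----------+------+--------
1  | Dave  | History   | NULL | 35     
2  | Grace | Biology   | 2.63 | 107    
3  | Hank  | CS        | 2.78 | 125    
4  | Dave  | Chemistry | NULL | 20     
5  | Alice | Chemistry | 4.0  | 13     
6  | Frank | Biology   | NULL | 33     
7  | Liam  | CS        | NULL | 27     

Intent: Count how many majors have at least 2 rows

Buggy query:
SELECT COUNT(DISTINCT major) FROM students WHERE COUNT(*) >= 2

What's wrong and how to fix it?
Bug: COUNT(*) cannot appear in WHERE; the per-group count doesn't exist yet

Fix: Group first with HAVING COUNT(*) >= 2, then COUNT the resulting groups

Corrected query:
SELECT COUNT(*) FROM (SELECT major FROM students GROUP BY major HAVING COUNT(*) >= 2)

Result:
COUNT(*)
--------
3       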